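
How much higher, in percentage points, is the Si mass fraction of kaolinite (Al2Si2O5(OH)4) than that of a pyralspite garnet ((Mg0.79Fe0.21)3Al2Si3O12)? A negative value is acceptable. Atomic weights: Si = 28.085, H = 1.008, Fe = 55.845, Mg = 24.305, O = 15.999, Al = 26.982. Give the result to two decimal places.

Si in Al2Si2O5(OH)4: molar mass 258.157 g/mol; 2×28.085 = 56.170 g → 21.76 wt%.
Si in (Mg0.79Fe0.21)3Al2Si3O12: molar mass 422.992 g/mol; 3×28.085 = 84.255 g → 19.92 wt%.
Difference = 21.76 − 19.92 = 1.84 percentage points.

1.84 percentage points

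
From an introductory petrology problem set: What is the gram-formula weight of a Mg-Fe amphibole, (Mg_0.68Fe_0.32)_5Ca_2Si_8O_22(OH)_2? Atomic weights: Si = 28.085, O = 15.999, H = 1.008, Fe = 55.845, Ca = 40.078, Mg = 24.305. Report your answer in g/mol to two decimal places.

862.82 g/mol

M = 3.40*24.305 + 1.60*55.845 + 2*40.078 + 8*28.085 + 24*15.999 + 2*1.008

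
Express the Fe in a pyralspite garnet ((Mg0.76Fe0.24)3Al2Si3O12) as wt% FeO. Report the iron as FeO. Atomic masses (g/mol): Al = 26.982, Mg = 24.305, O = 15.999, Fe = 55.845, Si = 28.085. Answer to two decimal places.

M((Mg0.76Fe0.24)3Al2Si3O12) = 425.831 g/mol; M(FeO) = 71.844 g/mol.
Moles FeO per formula unit = 0.72 Fe ÷ 1 = 0.7200.
FeO fraction = (0.7200 × 71.844) / 425.831 = 51.728/425.831 = 0.1215.

12.15 wt%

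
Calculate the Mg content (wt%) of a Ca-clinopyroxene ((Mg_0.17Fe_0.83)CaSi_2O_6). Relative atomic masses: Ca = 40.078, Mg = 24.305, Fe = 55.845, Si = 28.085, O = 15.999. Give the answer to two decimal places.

M((Mg_0.17Fe_0.83)CaSi_2O_6) = 242.725 g/mol.
Mg contributes 0.17 × 24.305 = 4.132 g per mole.
4.132/242.725 = 0.0170 → 1.70%.

1.70 wt%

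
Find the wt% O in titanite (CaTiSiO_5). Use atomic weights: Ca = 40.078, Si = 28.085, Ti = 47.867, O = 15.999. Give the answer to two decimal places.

M(CaTiSiO_5) = 196.025 g/mol.
O contributes 5 × 15.999 = 79.995 g per mole.
79.995/196.025 = 0.4081 → 40.81%.

40.81 weight percent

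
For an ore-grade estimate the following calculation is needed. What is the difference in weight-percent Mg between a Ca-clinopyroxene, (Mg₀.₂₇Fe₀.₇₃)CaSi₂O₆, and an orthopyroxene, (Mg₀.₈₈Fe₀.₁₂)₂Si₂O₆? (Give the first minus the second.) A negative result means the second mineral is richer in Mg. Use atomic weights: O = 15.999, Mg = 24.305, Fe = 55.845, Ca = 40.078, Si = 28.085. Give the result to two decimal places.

-17.79 percentage points

First mineral: 6.562 g Mg in 239.571 g formula = 2.74 wt% Mg.
Second mineral: 42.777 g Mg in 208.344 g formula = 20.53 wt% Mg.
2.74% − 20.53% gives a difference of -17.79 percentage points.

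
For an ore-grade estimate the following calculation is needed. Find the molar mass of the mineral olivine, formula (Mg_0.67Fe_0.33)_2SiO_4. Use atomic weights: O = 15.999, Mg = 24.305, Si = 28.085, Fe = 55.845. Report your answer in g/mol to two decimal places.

The formula mass is the sum 1.34(24.305) + 0.66(55.845) + 1(28.085) + 4(15.999).

161.51 g/mol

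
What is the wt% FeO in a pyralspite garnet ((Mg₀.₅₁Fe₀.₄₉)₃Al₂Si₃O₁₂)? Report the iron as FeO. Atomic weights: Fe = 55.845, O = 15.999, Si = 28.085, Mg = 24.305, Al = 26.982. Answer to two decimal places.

23.50 wt%

M((Mg₀.₅₁Fe₀.₄₉)₃Al₂Si₃O₁₂) = 449.486 g/mol; M(FeO) = 71.844 g/mol.
Moles FeO per formula unit = 1.47 Fe ÷ 1 = 1.4700.
FeO fraction = (1.4700 × 71.844) / 449.486 = 105.611/449.486 = 0.2350.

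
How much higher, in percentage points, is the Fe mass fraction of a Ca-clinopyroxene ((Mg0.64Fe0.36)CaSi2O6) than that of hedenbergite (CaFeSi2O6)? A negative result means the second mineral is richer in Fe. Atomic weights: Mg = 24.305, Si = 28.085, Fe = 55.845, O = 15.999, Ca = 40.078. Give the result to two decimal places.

M((Mg0.64Fe0.36)CaSi2O6) = 227.901 g/mol, so wt% Fe = 20.104/227.901 × 100 = 8.82%.
M(CaFeSi2O6) = 248.087 g/mol, so wt% Fe = 55.845/248.087 × 100 = 22.51%.
8.82 − 22.51 = -13.69 pp.

-13.69 percentage points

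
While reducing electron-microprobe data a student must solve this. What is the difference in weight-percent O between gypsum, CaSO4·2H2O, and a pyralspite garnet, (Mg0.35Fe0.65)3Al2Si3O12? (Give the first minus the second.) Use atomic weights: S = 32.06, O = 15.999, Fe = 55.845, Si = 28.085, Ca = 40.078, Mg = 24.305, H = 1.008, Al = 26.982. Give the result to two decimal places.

14.44 percentage points

O in CaSO4·2H2O: molar mass 172.164 g/mol; 6×15.999 = 95.994 g → 55.76 wt%.
O in (Mg0.35Fe0.65)3Al2Si3O12: molar mass 464.625 g/mol; 12×15.999 = 191.988 g → 41.32 wt%.
Difference = 55.76 − 41.32 = 14.44 percentage points.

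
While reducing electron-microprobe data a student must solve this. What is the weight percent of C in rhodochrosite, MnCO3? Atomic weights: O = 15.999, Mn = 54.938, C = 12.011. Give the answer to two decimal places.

M(MnCO3) = 114.946 g/mol.
C contributes 1 × 12.011 = 12.011 g per mole.
12.011/114.946 = 0.1045 → 10.45%.

10.45 wt%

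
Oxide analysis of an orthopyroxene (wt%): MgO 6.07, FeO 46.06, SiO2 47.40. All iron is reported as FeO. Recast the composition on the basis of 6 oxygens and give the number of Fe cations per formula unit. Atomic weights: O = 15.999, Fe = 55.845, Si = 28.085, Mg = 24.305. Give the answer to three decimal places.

1.623 Fe apfu

6.07 wt% MgO ÷ 40.304 g/mol = 0.15061 mol, giving 0.15061 Mg and 0.15061 O.
46.06 wt% FeO ÷ 71.844 g/mol = 0.64111 mol, giving 0.64111 Fe and 0.64111 O.
47.40 wt% SiO2 ÷ 60.083 g/mol = 0.78891 mol, giving 0.78891 Si and 1.57782 O.
Oxygen sums to 2.36954; scaling by 6/2.36954 = 2.53214 puts the formula on 6 O.
Fe: 0.64111 × 2.53214 = 1.623 atoms per formula unit.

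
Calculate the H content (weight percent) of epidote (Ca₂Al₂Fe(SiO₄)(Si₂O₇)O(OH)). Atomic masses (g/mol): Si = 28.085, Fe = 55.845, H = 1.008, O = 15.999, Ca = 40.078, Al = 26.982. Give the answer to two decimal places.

Formula mass = 2*40.078 + 2*26.982 + 1*55.845 + 3*28.085 + 13*15.999 + 1*1.008 = 483.215 g/mol, of which 1.008 g is H.
So H makes up 1.008/483.215 = 0.0021 of the mass, i.e. 0.21%.

0.21 weight percent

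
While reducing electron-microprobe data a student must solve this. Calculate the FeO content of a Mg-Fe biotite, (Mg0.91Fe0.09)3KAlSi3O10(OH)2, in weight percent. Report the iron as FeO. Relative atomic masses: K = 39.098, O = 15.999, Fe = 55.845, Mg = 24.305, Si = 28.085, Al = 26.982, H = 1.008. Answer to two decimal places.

M((Mg0.91Fe0.09)3KAlSi3O10(OH)2) = 425.770 g/mol; M(FeO) = 71.844 g/mol.
Moles FeO per formula unit = 0.27 Fe ÷ 1 = 0.2700.
FeO fraction = (0.2700 × 71.844) / 425.770 = 19.398/425.770 = 0.0456.

4.56 wt%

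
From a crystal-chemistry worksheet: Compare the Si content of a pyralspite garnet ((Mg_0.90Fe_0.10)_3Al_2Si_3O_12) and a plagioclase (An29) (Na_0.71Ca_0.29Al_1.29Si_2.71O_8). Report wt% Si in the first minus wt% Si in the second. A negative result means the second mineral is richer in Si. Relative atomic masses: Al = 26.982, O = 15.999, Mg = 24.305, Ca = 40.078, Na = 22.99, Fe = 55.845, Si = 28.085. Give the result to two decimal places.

-8.10 percentage points

First mineral: 84.255 g Si in 412.584 g formula = 20.42 wt% Si.
Second mineral: 76.110 g Si in 266.855 g formula = 28.52 wt% Si.
20.42% − 28.52% gives a difference of -8.10 percentage points.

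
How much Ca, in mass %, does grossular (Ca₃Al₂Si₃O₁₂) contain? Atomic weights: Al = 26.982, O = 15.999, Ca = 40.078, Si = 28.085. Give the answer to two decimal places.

26.69 mass %

Formula mass = 3*40.078 + 2*26.982 + 3*28.085 + 12*15.999 = 450.441 g/mol, of which 120.234 g is Ca.
So Ca makes up 120.234/450.441 = 0.2669 of the mass, i.e. 26.69%.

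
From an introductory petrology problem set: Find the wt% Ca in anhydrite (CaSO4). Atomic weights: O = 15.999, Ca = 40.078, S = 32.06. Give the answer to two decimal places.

29.44 mass %

M(CaSO4) = 136.134 g/mol.
Ca contributes 1 × 40.078 = 40.078 g per mole.
40.078/136.134 = 0.2944 → 29.44%.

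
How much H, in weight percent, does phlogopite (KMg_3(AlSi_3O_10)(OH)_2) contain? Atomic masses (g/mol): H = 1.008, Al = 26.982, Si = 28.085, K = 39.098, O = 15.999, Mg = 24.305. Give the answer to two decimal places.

Molar mass of KMg_3(AlSi_3O_10)(OH)_2: 1*39.098 + 3*24.305 + 1*26.982 + 3*28.085 + 12*15.999 + 2*1.008 = 417.254 g/mol.
Mass of H per formula unit: 2 × 1.008 = 2.016 g.
Weight fraction H = 2.016 / 417.254 = 0.0048.

0.48 weight percent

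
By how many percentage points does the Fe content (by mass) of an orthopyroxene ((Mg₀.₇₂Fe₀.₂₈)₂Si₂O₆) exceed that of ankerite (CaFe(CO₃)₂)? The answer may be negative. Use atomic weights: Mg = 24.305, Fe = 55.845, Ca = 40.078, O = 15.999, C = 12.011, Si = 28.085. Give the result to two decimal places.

-11.54 percentage points

M((Mg₀.₇₂Fe₀.₂₈)₂Si₂O₆) = 218.436 g/mol, so wt% Fe = 31.273/218.436 × 100 = 14.32%.
M(CaFe(CO₃)₂) = 215.939 g/mol, so wt% Fe = 55.845/215.939 × 100 = 25.86%.
14.32 − 25.86 = -11.54 pp.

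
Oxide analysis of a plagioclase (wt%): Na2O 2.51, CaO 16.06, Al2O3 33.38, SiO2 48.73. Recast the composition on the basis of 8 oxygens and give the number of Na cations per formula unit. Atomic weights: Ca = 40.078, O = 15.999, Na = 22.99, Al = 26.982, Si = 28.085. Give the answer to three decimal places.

0.221 Na apfu

Na2O (M=61.979): mol = 0.04050; Na = 0.08100, O = 0.04050.
CaO (M=56.077): mol = 0.28639; Ca = 0.28639, O = 0.28639.
Al2O3 (M=101.961): mol = 0.32738; Al = 0.65476, O = 0.98214.
SiO2 (M=60.083): mol = 0.81104; Si = 0.81104, O = 1.62208.
ΣO = 2.93111; factor = 8/ΣO = 2.72934.
Na apfu = 0.08100 × 2.72934 = 0.221.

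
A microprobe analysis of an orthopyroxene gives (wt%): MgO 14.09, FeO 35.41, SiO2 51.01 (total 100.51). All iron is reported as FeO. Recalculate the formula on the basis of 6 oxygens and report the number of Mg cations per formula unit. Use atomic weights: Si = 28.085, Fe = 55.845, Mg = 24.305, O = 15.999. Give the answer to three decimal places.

0.826 Mg apfu

14.09 wt% MgO ÷ 40.304 g/mol = 0.34959 mol, giving 0.34959 Mg and 0.34959 O.
35.41 wt% FeO ÷ 71.844 g/mol = 0.49287 mol, giving 0.49287 Fe and 0.49287 O.
51.01 wt% SiO2 ÷ 60.083 g/mol = 0.84899 mol, giving 0.84899 Si and 1.69798 O.
Oxygen sums to 2.54044; scaling by 6/2.54044 = 2.36180 puts the formula on 6 O.
Mg: 0.34959 × 2.36180 = 0.826 atoms per formula unit.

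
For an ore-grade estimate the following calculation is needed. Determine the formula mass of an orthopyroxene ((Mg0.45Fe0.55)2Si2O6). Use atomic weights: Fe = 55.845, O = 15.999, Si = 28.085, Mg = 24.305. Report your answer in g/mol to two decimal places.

235.47 g/mol

M = 0.90*24.305 + 1.10*55.845 + 2*28.085 + 6*15.999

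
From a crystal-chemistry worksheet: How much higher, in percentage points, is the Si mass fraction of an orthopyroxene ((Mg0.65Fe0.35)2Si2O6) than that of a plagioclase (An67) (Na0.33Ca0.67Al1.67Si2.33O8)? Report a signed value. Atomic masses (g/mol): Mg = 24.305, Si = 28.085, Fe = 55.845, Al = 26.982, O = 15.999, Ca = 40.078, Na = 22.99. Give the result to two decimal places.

1.23 percentage points

M((Mg0.65Fe0.35)2Si2O6) = 222.852 g/mol, so wt% Si = 56.170/222.852 × 100 = 25.21%.
M(Na0.33Ca0.67Al1.67Si2.33O8) = 272.929 g/mol, so wt% Si = 65.438/272.929 × 100 = 23.98%.
25.21 − 23.98 = 1.23 pp.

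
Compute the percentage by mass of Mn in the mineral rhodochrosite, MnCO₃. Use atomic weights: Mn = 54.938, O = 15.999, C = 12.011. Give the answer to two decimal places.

Molar mass of MnCO₃: 1×54.938 + 1×12.011 + 3×15.999 = 114.946 g/mol.
Mass of Mn per formula unit: 1 × 54.938 = 54.938 g.
Weight fraction Mn = 54.938 / 114.946 = 0.4779.

47.79 mass %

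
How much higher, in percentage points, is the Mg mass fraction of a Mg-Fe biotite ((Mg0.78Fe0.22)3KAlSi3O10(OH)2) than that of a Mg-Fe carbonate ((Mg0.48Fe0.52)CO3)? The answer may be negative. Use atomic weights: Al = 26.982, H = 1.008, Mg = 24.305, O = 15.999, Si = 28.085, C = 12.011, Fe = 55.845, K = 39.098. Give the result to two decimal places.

First mineral: 56.874 g Mg in 438.070 g formula = 12.98 wt% Mg.
Second mineral: 11.666 g Mg in 100.714 g formula = 11.58 wt% Mg.
12.98% − 11.58% gives a difference of 1.40 percentage points.

1.40 percentage points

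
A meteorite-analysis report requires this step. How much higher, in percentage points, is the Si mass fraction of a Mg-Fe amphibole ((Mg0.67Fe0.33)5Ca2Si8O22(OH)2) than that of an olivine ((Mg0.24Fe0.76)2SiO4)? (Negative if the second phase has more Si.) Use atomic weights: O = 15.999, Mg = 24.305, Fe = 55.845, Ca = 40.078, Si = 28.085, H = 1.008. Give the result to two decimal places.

11.10 percentage points

First mineral: 224.680 g Si in 864.394 g formula = 25.99 wt% Si.
Second mineral: 28.085 g Si in 188.632 g formula = 14.89 wt% Si.
25.99% − 14.89% gives a difference of 11.10 percentage points.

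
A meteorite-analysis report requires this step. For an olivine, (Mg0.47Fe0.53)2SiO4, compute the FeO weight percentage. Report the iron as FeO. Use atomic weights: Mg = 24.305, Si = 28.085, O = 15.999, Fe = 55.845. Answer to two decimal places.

43.74 wt%

M((Mg0.47Fe0.53)2SiO4) = 174.123 g/mol; M(FeO) = 71.844 g/mol.
Moles FeO per formula unit = 1.06 Fe ÷ 1 = 1.0600.
FeO fraction = (1.0600 × 71.844) / 174.123 = 76.155/174.123 = 0.4374.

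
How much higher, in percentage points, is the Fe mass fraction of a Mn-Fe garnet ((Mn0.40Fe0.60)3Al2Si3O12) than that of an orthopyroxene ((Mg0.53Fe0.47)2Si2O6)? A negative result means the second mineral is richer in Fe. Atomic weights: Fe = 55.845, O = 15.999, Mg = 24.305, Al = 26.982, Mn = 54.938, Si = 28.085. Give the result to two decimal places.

-2.54 percentage points

M((Mn0.40Fe0.60)3Al2Si3O12) = 496.654 g/mol, so wt% Fe = 100.521/496.654 × 100 = 20.24%.
M((Mg0.53Fe0.47)2Si2O6) = 230.422 g/mol, so wt% Fe = 52.494/230.422 × 100 = 22.78%.
20.24 − 22.78 = -2.54 pp.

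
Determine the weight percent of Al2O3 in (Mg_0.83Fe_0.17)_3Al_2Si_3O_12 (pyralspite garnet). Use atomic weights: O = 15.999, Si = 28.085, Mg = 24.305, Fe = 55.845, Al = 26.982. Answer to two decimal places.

Molar mass of (Mg_0.83Fe_0.17)_3Al_2Si_3O_12 = 2.49·24.305 + 0.51·55.845 + 2·26.982 + 3·28.085 + 12·15.999 = 419.207 g/mol.
Each formula unit contains 2 Al, equivalent to 2/2 = 1.0000 mol Al2O3.
M(Al2O3) = 2×26.982 + 3×15.999 = 101.961 g/mol.
Mass of Al2O3 per formula unit = 1.0000 × 101.961 = 101.961 g.
Al2O3 wt% = 101.961 / 419.207 × 100 = 24.32%.

24.32 wt%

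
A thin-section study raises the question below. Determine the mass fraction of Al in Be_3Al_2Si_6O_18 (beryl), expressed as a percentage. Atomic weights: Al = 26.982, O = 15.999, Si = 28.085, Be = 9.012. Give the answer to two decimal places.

10.04 wt%

Molar mass of Be_3Al_2Si_6O_18: 3×9.012 + 2×26.982 + 6×28.085 + 18×15.999 = 537.492 g/mol.
Mass of Al per formula unit: 2 × 26.982 = 53.964 g.
Weight fraction Al = 53.964 / 537.492 = 0.1004.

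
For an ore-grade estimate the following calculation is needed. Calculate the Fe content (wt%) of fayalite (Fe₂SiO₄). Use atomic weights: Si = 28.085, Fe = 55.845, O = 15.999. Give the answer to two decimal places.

54.81 wt%

Molar mass of Fe₂SiO₄: 2·55.845 + 1·28.085 + 4·15.999 = 203.771 g/mol.
Mass of Fe per formula unit: 2 × 55.845 = 111.690 g.
Weight fraction Fe = 111.690 / 203.771 = 0.5481.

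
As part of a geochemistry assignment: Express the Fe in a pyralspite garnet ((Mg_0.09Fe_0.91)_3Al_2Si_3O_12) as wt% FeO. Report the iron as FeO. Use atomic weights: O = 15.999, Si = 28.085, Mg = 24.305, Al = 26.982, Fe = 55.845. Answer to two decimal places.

Molar mass of (Mg_0.09Fe_0.91)_3Al_2Si_3O_12 = 0.27*24.305 + 2.73*55.845 + 2*26.982 + 3*28.085 + 12*15.999 = 489.226 g/mol.
Each formula unit contains 2.73 Fe, equivalent to 2.73/1 = 2.7300 mol FeO.
M(FeO) = 1×55.845 + 1×15.999 = 71.844 g/mol.
Mass of FeO per formula unit = 2.7300 × 71.844 = 196.134 g.
FeO wt% = 196.134 / 489.226 × 100 = 40.09%.

40.09 wt%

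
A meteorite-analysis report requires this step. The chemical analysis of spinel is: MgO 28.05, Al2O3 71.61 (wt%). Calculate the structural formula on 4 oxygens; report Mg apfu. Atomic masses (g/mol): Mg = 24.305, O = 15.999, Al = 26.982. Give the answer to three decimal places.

28.05 wt% MgO ÷ 40.304 g/mol = 0.69596 mol, giving 0.69596 Mg and 0.69596 O.
71.61 wt% Al2O3 ÷ 101.961 g/mol = 0.70233 mol, giving 1.40466 Al and 2.10699 O.
Oxygen sums to 2.80295; scaling by 4/2.80295 = 1.42707 puts the formula on 4 O.
Mg: 0.69596 × 1.42707 = 0.993 atoms per formula unit.

0.993 Mg apfu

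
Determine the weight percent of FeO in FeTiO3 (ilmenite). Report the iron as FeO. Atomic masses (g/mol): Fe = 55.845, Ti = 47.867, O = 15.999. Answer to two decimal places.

47.36 wt%

M(FeTiO3) = 151.709 g/mol; M(FeO) = 71.844 g/mol.
Moles FeO per formula unit = 1 Fe ÷ 1 = 1.0000.
FeO fraction = (1.0000 × 71.844) / 151.709 = 71.844/151.709 = 0.4736.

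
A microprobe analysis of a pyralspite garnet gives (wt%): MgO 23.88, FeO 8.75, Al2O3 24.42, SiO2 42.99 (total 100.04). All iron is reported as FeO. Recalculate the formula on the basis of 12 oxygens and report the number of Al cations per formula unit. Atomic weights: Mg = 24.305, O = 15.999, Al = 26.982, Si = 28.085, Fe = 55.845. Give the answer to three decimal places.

2.007 Al apfu

MgO: 23.88/40.304 = 0.59250 mol → 0.59250 mol Mg, 0.59250 mol O.
FeO: 8.75/71.844 = 0.12179 mol → 0.12179 mol Fe, 0.12179 mol O.
Al2O3: 24.42/101.961 = 0.23950 mol → 0.47900 mol Al, 0.71850 mol O.
SiO2: 42.99/60.083 = 0.71551 mol → 0.71551 mol Si, 1.43102 mol O.
Total oxygen = 2.86381 mol. Normalization factor = 12/2.86381 = 4.19022.
Al per 12 O = 0.47900 × 4.19022 = 2.007.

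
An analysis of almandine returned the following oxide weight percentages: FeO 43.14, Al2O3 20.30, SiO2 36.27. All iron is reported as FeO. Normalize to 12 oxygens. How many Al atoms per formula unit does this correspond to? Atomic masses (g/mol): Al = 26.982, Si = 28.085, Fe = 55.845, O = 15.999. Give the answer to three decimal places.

FeO (M=71.844): mol = 0.60047; Fe = 0.60047, O = 0.60047.
Al2O3 (M=101.961): mol = 0.19910; Al = 0.39820, O = 0.59730.
SiO2 (M=60.083): mol = 0.60366; Si = 0.60366, O = 1.20732.
ΣO = 2.40509; factor = 12/ΣO = 4.98942.
Al apfu = 0.39820 × 4.98942 = 1.987.

1.987 Al apfu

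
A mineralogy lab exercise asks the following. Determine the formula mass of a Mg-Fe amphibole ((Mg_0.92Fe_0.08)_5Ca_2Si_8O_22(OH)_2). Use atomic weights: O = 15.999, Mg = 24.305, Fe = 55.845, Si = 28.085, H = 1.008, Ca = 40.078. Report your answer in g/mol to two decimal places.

The formula mass is the sum 4.60*24.305 + 0.40*55.845 + 2*40.078 + 8*28.085 + 24*15.999 + 2*1.008.

824.97 g/mol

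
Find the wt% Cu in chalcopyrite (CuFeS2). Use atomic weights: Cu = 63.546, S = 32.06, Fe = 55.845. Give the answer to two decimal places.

M(CuFeS2) = 183.511 g/mol.
Cu contributes 1 × 63.546 = 63.546 g per mole.
63.546/183.511 = 0.3463 → 34.63%.

34.63 weight percent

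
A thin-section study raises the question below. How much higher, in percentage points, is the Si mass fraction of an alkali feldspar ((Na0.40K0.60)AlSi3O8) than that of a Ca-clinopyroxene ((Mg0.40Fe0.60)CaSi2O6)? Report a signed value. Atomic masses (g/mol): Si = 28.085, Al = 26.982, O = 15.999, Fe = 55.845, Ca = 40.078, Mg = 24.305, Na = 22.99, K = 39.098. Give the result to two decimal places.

M((Na0.40K0.60)AlSi3O8) = 271.884 g/mol, so wt% Si = 84.255/271.884 × 100 = 30.99%.
M((Mg0.40Fe0.60)CaSi2O6) = 235.471 g/mol, so wt% Si = 56.170/235.471 × 100 = 23.85%.
30.99 − 23.85 = 7.14 pp.

7.14 percentage points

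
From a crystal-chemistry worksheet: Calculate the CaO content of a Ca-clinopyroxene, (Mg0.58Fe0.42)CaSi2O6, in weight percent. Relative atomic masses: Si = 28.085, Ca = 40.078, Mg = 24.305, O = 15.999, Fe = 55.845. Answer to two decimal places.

24.40 wt%

Molar mass of (Mg0.58Fe0.42)CaSi2O6 = 0.58·24.305 + 0.42·55.845 + 1·40.078 + 2·28.085 + 6·15.999 = 229.794 g/mol.
Each formula unit contains 1 Ca, equivalent to 1/1 = 1.0000 mol CaO.
M(CaO) = 1×40.078 + 1×15.999 = 56.077 g/mol.
Mass of CaO per formula unit = 1.0000 × 56.077 = 56.077 g.
CaO wt% = 56.077 / 229.794 × 100 = 24.40%.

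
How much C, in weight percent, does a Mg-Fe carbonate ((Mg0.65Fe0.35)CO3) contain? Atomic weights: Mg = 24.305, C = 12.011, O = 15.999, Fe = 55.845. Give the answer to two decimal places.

12.60 weight percent

M((Mg0.65Fe0.35)CO3) = 95.352 g/mol.
C contributes 1 × 12.011 = 12.011 g per mole.
12.011/95.352 = 0.1260 → 12.60%.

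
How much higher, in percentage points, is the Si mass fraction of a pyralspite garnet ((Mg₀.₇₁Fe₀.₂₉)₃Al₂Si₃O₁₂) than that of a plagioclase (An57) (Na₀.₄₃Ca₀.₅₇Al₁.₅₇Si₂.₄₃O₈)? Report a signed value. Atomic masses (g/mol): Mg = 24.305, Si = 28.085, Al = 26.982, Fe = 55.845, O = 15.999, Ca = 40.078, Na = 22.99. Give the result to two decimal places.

-5.58 percentage points

First mineral: 84.255 g Si in 430.562 g formula = 19.57 wt% Si.
Second mineral: 68.247 g Si in 271.330 g formula = 25.15 wt% Si.
19.57% − 25.15% gives a difference of -5.58 percentage points.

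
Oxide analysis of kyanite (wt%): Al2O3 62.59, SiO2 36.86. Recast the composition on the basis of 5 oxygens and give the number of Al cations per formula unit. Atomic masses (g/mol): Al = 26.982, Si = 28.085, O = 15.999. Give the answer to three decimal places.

2.000 Al apfu

62.59 wt% Al2O3 ÷ 101.961 g/mol = 0.61386 mol, giving 1.22772 Al and 1.84158 O.
36.86 wt% SiO2 ÷ 60.083 g/mol = 0.61348 mol, giving 0.61348 Si and 1.22696 O.
Oxygen sums to 3.06854; scaling by 5/3.06854 = 1.62944 puts the formula on 5 O.
Al: 1.22772 × 1.62944 = 2.000 atoms per formula unit.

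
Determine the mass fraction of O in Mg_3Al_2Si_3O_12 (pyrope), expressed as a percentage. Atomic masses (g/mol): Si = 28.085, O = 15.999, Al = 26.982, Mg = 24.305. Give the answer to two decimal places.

M(Mg_3Al_2Si_3O_12) = 403.122 g/mol.
O contributes 12 × 15.999 = 191.988 g per mole.
191.988/403.122 = 0.4763 → 47.63%.

47.63 mass %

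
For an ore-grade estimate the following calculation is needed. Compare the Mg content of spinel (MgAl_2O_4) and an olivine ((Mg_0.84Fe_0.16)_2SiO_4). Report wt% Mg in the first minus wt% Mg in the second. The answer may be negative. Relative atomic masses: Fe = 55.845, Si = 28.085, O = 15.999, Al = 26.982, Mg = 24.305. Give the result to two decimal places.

-10.00 percentage points

First mineral: 24.305 g Mg in 142.265 g formula = 17.08 wt% Mg.
Second mineral: 40.832 g Mg in 150.784 g formula = 27.08 wt% Mg.
17.08% − 27.08% gives a difference of -10.00 percentage points.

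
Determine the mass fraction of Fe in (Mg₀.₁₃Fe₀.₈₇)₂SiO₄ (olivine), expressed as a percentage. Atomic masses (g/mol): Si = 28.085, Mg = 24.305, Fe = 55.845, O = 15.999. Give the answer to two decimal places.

49.69 mass %

Formula mass = 0.26·24.305 + 1.74·55.845 + 1·28.085 + 4·15.999 = 195.571 g/mol, of which 97.170 g is Fe.
So Fe makes up 97.170/195.571 = 0.4969 of the mass, i.e. 49.69%.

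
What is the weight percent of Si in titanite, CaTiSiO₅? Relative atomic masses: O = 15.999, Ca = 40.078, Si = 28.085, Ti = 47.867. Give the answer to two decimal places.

M(CaTiSiO₅) = 196.025 g/mol.
Si contributes 1 × 28.085 = 28.085 g per mole.
28.085/196.025 = 0.1433 → 14.33%.

14.33 weight percent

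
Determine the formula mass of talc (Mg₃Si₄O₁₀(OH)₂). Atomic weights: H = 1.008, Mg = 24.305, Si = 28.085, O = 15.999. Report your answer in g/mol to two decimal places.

379.26 g/mol

M = 3·24.305 + 4·28.085 + 12·15.999 + 2·1.008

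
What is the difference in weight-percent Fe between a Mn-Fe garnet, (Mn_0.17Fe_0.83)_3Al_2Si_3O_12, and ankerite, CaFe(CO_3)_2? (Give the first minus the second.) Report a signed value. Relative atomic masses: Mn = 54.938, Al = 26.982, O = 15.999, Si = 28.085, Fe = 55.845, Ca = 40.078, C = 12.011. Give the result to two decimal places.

Fe in (Mn_0.17Fe_0.83)_3Al_2Si_3O_12: molar mass 497.279 g/mol; 2.49×55.845 = 139.054 g → 27.96 wt%.
Fe in CaFe(CO_3)_2: molar mass 215.939 g/mol; 1×55.845 = 55.845 g → 25.86 wt%.
Difference = 27.96 − 25.86 = 2.10 percentage points.

2.10 percentage points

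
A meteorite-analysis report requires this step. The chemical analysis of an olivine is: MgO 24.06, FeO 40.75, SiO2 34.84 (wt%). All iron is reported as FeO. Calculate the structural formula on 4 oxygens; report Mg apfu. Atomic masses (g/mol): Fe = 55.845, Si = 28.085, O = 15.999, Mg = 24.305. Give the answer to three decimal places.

1.028 Mg apfu

MgO: 24.06/40.304 = 0.59696 mol → 0.59696 mol Mg, 0.59696 mol O.
FeO: 40.75/71.844 = 0.56720 mol → 0.56720 mol Fe, 0.56720 mol O.
SiO2: 34.84/60.083 = 0.57986 mol → 0.57986 mol Si, 1.15972 mol O.
Total oxygen = 2.32388 mol. Normalization factor = 4/2.32388 = 1.72126.
Mg per 4 O = 0.59696 × 1.72126 = 1.028.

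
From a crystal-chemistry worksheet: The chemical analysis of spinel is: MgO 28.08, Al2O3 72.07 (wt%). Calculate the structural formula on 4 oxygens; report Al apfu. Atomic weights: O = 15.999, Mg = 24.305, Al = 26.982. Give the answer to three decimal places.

MgO (M=40.304): mol = 0.69671; Mg = 0.69671, O = 0.69671.
Al2O3 (M=101.961): mol = 0.70684; Al = 1.41368, O = 2.12052.
ΣO = 2.81723; factor = 4/ΣO = 1.41983.
Al apfu = 1.41368 × 1.41983 = 2.007.

2.007 Al apfu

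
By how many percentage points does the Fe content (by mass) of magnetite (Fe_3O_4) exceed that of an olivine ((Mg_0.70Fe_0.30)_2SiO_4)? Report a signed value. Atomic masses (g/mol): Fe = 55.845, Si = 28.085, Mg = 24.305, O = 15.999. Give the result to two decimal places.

M(Fe_3O_4) = 231.531 g/mol, so wt% Fe = 167.535/231.531 × 100 = 72.36%.
M((Mg_0.70Fe_0.30)_2SiO_4) = 159.615 g/mol, so wt% Fe = 33.507/159.615 × 100 = 20.99%.
72.36 − 20.99 = 51.37 pp.

51.37 percentage points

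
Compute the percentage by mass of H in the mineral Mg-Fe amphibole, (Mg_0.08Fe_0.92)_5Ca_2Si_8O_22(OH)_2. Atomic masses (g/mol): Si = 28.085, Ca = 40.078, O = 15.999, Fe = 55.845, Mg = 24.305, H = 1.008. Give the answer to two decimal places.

M((Mg_0.08Fe_0.92)_5Ca_2Si_8O_22(OH)_2) = 957.437 g/mol.
H contributes 2 × 1.008 = 2.016 g per mole.
2.016/957.437 = 0.0021 → 0.21%.

0.21 wt%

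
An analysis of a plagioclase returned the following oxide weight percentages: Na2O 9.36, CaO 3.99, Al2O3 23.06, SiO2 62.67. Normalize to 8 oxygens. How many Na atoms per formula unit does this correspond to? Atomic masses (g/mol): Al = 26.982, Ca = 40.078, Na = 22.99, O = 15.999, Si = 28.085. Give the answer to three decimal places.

Na2O (M=61.979): mol = 0.15102; Na = 0.30204, O = 0.15102.
CaO (M=56.077): mol = 0.07115; Ca = 0.07115, O = 0.07115.
Al2O3 (M=101.961): mol = 0.22616; Al = 0.45232, O = 0.67848.
SiO2 (M=60.083): mol = 1.04306; Si = 1.04306, O = 2.08612.
ΣO = 2.98677; factor = 8/ΣO = 2.67848.
Na apfu = 0.30204 × 2.67848 = 0.809.

0.809 Na apfu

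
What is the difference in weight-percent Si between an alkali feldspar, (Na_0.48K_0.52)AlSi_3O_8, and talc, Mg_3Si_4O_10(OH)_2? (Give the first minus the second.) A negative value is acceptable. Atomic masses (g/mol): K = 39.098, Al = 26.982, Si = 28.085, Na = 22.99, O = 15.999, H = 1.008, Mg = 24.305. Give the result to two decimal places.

1.52 percentage points

Si in (Na_0.48K_0.52)AlSi_3O_8: molar mass 270.595 g/mol; 3×28.085 = 84.255 g → 31.14 wt%.
Si in Mg_3Si_4O_10(OH)_2: molar mass 379.259 g/mol; 4×28.085 = 112.340 g → 29.62 wt%.
Difference = 31.14 − 29.62 = 1.52 percentage points.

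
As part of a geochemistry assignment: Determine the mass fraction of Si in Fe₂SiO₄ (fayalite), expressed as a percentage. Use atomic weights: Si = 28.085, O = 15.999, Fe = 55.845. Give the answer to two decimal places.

Molar mass of Fe₂SiO₄: 2·55.845 + 1·28.085 + 4·15.999 = 203.771 g/mol.
Mass of Si per formula unit: 1 × 28.085 = 28.085 g.
Weight fraction Si = 28.085 / 203.771 = 0.1378.

13.78 mass %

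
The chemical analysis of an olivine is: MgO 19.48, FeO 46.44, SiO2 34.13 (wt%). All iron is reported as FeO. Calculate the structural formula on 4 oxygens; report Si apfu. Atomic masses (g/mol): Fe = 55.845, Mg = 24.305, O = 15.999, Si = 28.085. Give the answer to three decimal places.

1.003 Si apfu

MgO: 19.48/40.304 = 0.48333 mol → 0.48333 mol Mg, 0.48333 mol O.
FeO: 46.44/71.844 = 0.64640 mol → 0.64640 mol Fe, 0.64640 mol O.
SiO2: 34.13/60.083 = 0.56805 mol → 0.56805 mol Si, 1.13610 mol O.
Total oxygen = 2.26583 mol. Normalization factor = 4/2.26583 = 1.76536.
Si per 4 O = 0.56805 × 1.76536 = 1.003.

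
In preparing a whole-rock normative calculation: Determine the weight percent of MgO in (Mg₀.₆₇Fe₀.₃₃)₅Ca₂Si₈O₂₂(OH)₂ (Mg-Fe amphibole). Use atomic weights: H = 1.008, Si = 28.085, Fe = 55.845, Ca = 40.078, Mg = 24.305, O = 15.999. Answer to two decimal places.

15.62 wt%

Molar mass of (Mg₀.₆₇Fe₀.₃₃)₅Ca₂Si₈O₂₂(OH)₂ = 3.35·24.305 + 1.65·55.845 + 2·40.078 + 8·28.085 + 24·15.999 + 2·1.008 = 864.394 g/mol.
Each formula unit contains 3.35 Mg, equivalent to 3.35/1 = 3.3500 mol MgO.
M(MgO) = 1×24.305 + 1×15.999 = 40.304 g/mol.
Mass of MgO per formula unit = 3.3500 × 40.304 = 135.018 g.
MgO wt% = 135.018 / 864.394 × 100 = 15.62%.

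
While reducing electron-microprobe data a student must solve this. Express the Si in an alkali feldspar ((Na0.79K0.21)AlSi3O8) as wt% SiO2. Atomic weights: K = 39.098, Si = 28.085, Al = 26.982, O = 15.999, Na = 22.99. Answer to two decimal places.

Molar mass of (Na0.79K0.21)AlSi3O8 = 0.79·22.99 + 0.21·39.098 + 1·26.982 + 3·28.085 + 8·15.999 = 265.602 g/mol.
Each formula unit contains 3 Si, equivalent to 3/1 = 3.0000 mol SiO2.
M(SiO2) = 1×28.085 + 2×15.999 = 60.083 g/mol.
Mass of SiO2 per formula unit = 3.0000 × 60.083 = 180.249 g.
SiO2 wt% = 180.249 / 265.602 × 100 = 67.86%.

67.86 wt%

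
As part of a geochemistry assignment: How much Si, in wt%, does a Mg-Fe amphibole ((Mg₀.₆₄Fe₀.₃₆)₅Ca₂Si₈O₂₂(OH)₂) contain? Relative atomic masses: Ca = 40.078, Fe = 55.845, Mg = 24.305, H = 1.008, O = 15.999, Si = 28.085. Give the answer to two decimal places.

25.85 wt%

Formula mass = 3.20*24.305 + 1.80*55.845 + 2*40.078 + 8*28.085 + 24*15.999 + 2*1.008 = 869.125 g/mol, of which 224.680 g is Si.
So Si makes up 224.680/869.125 = 0.2585 of the mass, i.e. 25.85%.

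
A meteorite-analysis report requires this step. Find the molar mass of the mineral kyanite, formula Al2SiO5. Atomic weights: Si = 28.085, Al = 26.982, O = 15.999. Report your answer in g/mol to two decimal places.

162.04 g/mol

M = 2(26.982) + 1(28.085) + 5(15.999)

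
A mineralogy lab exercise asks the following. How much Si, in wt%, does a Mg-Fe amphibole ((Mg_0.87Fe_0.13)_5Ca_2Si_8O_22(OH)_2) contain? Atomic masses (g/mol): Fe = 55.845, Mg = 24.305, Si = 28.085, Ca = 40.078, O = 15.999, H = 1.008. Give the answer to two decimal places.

Formula mass = 4.35*24.305 + 0.65*55.845 + 2*40.078 + 8*28.085 + 24*15.999 + 2*1.008 = 832.854 g/mol, of which 224.680 g is Si.
So Si makes up 224.680/832.854 = 0.2698 of the mass, i.e. 26.98%.

26.98 wt%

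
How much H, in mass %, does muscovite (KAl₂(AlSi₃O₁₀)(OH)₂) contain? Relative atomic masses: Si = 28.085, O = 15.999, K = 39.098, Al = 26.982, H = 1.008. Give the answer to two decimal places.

0.51 mass %

Molar mass of KAl₂(AlSi₃O₁₀)(OH)₂: 1×39.098 + 3×26.982 + 3×28.085 + 12×15.999 + 2×1.008 = 398.303 g/mol.
Mass of H per formula unit: 2 × 1.008 = 2.016 g.
Weight fraction H = 2.016 / 398.303 = 0.0051.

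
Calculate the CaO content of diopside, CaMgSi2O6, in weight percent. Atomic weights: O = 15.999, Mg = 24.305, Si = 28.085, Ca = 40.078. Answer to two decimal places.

Molar mass of CaMgSi2O6 = 1·40.078 + 1·24.305 + 2·28.085 + 6·15.999 = 216.547 g/mol.
Each formula unit contains 1 Ca, equivalent to 1/1 = 1.0000 mol CaO.
M(CaO) = 1×40.078 + 1×15.999 = 56.077 g/mol.
Mass of CaO per formula unit = 1.0000 × 56.077 = 56.077 g.
CaO wt% = 56.077 / 216.547 × 100 = 25.90%.

25.90 wt%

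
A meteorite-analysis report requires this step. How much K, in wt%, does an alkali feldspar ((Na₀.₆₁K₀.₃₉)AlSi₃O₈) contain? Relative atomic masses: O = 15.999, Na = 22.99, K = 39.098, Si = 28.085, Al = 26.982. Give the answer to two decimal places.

5.68 wt%

Molar mass of (Na₀.₆₁K₀.₃₉)AlSi₃O₈: 0.61·22.99 + 0.39·39.098 + 1·26.982 + 3·28.085 + 8·15.999 = 268.501 g/mol.
Mass of K per formula unit: 0.39 × 39.098 = 15.248 g.
Weight fraction K = 15.248 / 268.501 = 0.0568.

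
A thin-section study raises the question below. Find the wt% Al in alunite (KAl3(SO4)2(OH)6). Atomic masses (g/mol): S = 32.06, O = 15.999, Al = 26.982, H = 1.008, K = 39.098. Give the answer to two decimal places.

19.54 wt%

M(KAl3(SO4)2(OH)6) = 414.198 g/mol.
Al contributes 3 × 26.982 = 80.946 g per mole.
80.946/414.198 = 0.1954 → 19.54%.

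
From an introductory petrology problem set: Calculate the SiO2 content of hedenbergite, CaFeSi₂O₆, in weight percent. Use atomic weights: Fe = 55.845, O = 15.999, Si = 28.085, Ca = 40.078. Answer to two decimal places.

48.44 wt%

Molar mass of CaFeSi₂O₆ = 1*40.078 + 1*55.845 + 2*28.085 + 6*15.999 = 248.087 g/mol.
Each formula unit contains 2 Si, equivalent to 2/1 = 2.0000 mol SiO2.
M(SiO2) = 1×28.085 + 2×15.999 = 60.083 g/mol.
Mass of SiO2 per formula unit = 2.0000 × 60.083 = 120.166 g.
SiO2 wt% = 120.166 / 248.087 × 100 = 48.44%.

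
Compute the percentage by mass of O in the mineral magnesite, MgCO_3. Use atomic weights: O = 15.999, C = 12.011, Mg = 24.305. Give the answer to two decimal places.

Formula mass = 1×24.305 + 1×12.011 + 3×15.999 = 84.313 g/mol, of which 47.997 g is O.
So O makes up 47.997/84.313 = 0.5693 of the mass, i.e. 56.93%.

56.93 wt%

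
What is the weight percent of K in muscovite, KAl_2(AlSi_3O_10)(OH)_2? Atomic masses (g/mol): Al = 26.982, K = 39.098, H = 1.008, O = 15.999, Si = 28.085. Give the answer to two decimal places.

9.82 wt%

Formula mass = 1*39.098 + 3*26.982 + 3*28.085 + 12*15.999 + 2*1.008 = 398.303 g/mol, of which 39.098 g is K.
So K makes up 39.098/398.303 = 0.0982 of the mass, i.e. 9.82%.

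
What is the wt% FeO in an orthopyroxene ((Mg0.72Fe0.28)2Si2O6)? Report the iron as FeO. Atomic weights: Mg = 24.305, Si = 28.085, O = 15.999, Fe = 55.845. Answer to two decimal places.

18.42 wt%

Molar mass of (Mg0.72Fe0.28)2Si2O6 = 1.44×24.305 + 0.56×55.845 + 2×28.085 + 6×15.999 = 218.436 g/mol.
Each formula unit contains 0.56 Fe, equivalent to 0.56/1 = 0.5600 mol FeO.
M(FeO) = 1×55.845 + 1×15.999 = 71.844 g/mol.
Mass of FeO per formula unit = 0.5600 × 71.844 = 40.233 g.
FeO wt% = 40.233 / 218.436 × 100 = 18.42%.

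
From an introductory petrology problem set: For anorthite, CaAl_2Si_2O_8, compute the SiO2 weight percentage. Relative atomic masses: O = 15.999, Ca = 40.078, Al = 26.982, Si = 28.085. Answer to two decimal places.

43.19 wt%

Molar mass of CaAl_2Si_2O_8 = 1·40.078 + 2·26.982 + 2·28.085 + 8·15.999 = 278.204 g/mol.
Each formula unit contains 2 Si, equivalent to 2/1 = 2.0000 mol SiO2.
M(SiO2) = 1×28.085 + 2×15.999 = 60.083 g/mol.
Mass of SiO2 per formula unit = 2.0000 × 60.083 = 120.166 g.
SiO2 wt% = 120.166 / 278.204 × 100 = 43.19%.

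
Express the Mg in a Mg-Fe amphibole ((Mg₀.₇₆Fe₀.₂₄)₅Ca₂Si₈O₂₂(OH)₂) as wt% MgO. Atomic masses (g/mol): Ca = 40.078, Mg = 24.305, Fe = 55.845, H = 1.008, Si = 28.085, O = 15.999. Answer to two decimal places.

M((Mg₀.₇₆Fe₀.₂₄)₅Ca₂Si₈O₂₂(OH)₂) = 850.201 g/mol; M(MgO) = 40.304 g/mol.
Moles MgO per formula unit = 3.80 Mg ÷ 1 = 3.8000.
MgO fraction = (3.8000 × 40.304) / 850.201 = 153.155/850.201 = 0.1801.

18.01 wt%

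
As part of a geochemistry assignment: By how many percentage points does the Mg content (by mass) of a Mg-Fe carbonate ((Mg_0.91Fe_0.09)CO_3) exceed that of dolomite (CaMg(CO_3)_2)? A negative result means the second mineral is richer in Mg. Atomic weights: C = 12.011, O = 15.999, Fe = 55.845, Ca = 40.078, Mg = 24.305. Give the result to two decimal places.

M((Mg_0.91Fe_0.09)CO_3) = 87.152 g/mol, so wt% Mg = 22.118/87.152 × 100 = 25.38%.
M(CaMg(CO_3)_2) = 184.399 g/mol, so wt% Mg = 24.305/184.399 × 100 = 13.18%.
25.38 − 13.18 = 12.20 pp.

12.20 percentage points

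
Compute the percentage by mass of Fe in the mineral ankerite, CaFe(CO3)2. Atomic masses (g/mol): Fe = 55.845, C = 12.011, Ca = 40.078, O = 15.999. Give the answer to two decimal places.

Molar mass of CaFe(CO3)2: 1·40.078 + 1·55.845 + 2·12.011 + 6·15.999 = 215.939 g/mol.
Mass of Fe per formula unit: 1 × 55.845 = 55.845 g.
Weight fraction Fe = 55.845 / 215.939 = 0.2586.

25.86 wt%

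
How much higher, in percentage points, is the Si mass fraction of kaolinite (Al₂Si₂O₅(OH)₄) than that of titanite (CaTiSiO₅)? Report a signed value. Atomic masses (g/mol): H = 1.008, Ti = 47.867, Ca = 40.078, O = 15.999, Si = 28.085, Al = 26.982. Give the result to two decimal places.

First mineral: 56.170 g Si in 258.157 g formula = 21.76 wt% Si.
Second mineral: 28.085 g Si in 196.025 g formula = 14.33 wt% Si.
21.76% − 14.33% gives a difference of 7.43 percentage points.

7.43 percentage points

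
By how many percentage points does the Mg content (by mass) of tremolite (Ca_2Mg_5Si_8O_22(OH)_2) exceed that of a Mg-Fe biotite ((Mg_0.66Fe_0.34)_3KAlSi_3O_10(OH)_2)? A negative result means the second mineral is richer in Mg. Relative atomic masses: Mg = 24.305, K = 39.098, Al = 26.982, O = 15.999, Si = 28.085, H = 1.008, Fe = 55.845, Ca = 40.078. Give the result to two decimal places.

4.25 percentage points

M(Ca_2Mg_5Si_8O_22(OH)_2) = 812.353 g/mol, so wt% Mg = 121.525/812.353 × 100 = 14.96%.
M((Mg_0.66Fe_0.34)_3KAlSi_3O_10(OH)_2) = 449.425 g/mol, so wt% Mg = 48.124/449.425 × 100 = 10.71%.
14.96 − 10.71 = 4.25 pp.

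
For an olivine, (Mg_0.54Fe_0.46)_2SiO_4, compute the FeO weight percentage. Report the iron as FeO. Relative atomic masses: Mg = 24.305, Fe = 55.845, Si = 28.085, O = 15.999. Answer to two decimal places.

Molar mass of (Mg_0.54Fe_0.46)_2SiO_4 = 1.08*24.305 + 0.92*55.845 + 1*28.085 + 4*15.999 = 169.708 g/mol.
Each formula unit contains 0.92 Fe, equivalent to 0.92/1 = 0.9200 mol FeO.
M(FeO) = 1×55.845 + 1×15.999 = 71.844 g/mol.
Mass of FeO per formula unit = 0.9200 × 71.844 = 66.096 g.
FeO wt% = 66.096 / 169.708 × 100 = 38.95%.

38.95 wt%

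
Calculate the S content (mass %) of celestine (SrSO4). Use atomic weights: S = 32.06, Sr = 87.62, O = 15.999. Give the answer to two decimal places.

Formula mass = 1×87.62 + 1×32.06 + 4×15.999 = 183.676 g/mol, of which 32.060 g is S.
So S makes up 32.060/183.676 = 0.1745 of the mass, i.e. 17.45%.

17.45 mass %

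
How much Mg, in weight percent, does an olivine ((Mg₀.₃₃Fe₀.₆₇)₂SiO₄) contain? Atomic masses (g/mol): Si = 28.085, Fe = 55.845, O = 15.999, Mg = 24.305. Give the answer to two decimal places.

M((Mg₀.₃₃Fe₀.₆₇)₂SiO₄) = 182.955 g/mol.
Mg contributes 0.66 × 24.305 = 16.041 g per mole.
16.041/182.955 = 0.0877 → 8.77%.

8.77 weight percent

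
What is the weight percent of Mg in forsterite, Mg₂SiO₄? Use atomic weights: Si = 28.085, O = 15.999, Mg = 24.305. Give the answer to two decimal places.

Molar mass of Mg₂SiO₄: 2·24.305 + 1·28.085 + 4·15.999 = 140.691 g/mol.
Mass of Mg per formula unit: 2 × 24.305 = 48.610 g.
Weight fraction Mg = 48.610 / 140.691 = 0.3455.

34.55 mass %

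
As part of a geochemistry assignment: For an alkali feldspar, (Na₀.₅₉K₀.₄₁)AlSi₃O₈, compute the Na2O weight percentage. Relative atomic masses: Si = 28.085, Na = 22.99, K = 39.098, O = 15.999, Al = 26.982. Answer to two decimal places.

Formula mass = 268.823 g/mol.
0.59 Na → 0.2950 mol Na2O per formula unit; M(Na2O) = 61.979, so Na2O mass = 18.284 g.
18.284/268.823 × 100 = 6.80 wt%.

6.80 wt%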